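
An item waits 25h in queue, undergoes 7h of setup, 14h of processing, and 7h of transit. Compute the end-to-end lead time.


Lead time = queue + setup + processing + transit
= 25 + 7 + 14 + 7
= 53 hours


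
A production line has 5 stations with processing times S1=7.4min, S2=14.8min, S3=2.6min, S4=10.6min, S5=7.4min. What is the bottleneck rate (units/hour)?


Bottleneck = longest station time
Station times: [7.4, 14.8, 2.6, 10.6, 7.4]
Max = 14.8 min
Rate = 60 / 14.8
= 4.05 units/hour (bottleneck: 14.8min)


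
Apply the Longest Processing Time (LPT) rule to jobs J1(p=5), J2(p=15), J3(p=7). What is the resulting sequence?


LPT: sort by longest processing time first
  J2: p=15
  J3: p=7
  J1: p=5
Order: J2 → J3 → J1


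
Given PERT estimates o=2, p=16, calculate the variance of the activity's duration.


σ² = ((p - o) / 6)² = (p - o)² / 36
= (16 - 2)² / 36
= 14² / 36
= 196 / 36
= 5.4444


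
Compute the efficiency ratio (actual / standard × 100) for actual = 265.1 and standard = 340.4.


Efficiency = (actual / standard) × 100
= (265.1 / 340.4) × 100
= 77.9%


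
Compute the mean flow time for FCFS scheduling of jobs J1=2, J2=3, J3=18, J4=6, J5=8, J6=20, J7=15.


Completion times:
  J1: completes at 2
  J2: completes at 5
  J3: completes at 23
  J4: completes at 29
  J5: completes at 37
  J6: completes at 57
  J7: completes at 72
Sum = 225
Average = 225/7
= 32.14


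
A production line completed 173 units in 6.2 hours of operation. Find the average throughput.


Throughput = units / time
= 173 / 6.2
= 27.9 units/hour


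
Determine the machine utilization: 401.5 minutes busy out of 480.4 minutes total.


Utilization = busy / total × 100
= 401.5 / 480.4 × 100
= 83.6%


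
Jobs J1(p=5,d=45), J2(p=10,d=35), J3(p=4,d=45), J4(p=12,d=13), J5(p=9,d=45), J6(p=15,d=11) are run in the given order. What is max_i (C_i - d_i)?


Lateness per job (L = C - d):
  J1: C=5, d=45, L=-40
  J2: C=15, d=35, L=-20
  J3: C=19, d=45, L=-26
  J4: C=31, d=13, L=18
  J5: C=40, d=45, L=-5
  J6: C=55, d=11, L=44
Lmax = max(-40, -20, -26, 18, -5, 44)
= 44


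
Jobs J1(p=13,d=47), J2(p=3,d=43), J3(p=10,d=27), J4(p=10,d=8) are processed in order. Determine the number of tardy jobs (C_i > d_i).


Completion vs due date:
  J1: C=13, d=47 → on time
  J2: C=16, d=43 → on time
  J3: C=26, d=27 → on time
  J4: C=36, d=8 → TARDY
Tardy jobs: J4
Count = 1


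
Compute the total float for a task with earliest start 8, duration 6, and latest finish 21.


EF = ES + duration = 8 + 6 = 14
LS = LF - duration = 21 - 6 = 15
Total Float = LF - EF = 21 - 14
(or LS - ES = 15 - 8)
= 7


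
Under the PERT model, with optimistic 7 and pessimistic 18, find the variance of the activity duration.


σ² = ((p - o) / 6)² = (p - o)² / 36
= (18 - 7)² / 36
= 11² / 36
= 121 / 36
= 3.3611


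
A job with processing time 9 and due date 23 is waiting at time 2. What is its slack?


Slack = due - current_time - processing
= 23 - 2 - 9
= 12


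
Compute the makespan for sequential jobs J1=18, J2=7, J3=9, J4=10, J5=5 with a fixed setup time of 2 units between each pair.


Makespan = Σ processing + (n-1) × setup
= (18 + 7 + 9 + 10 + 5) + (5-1)×2
= 49 + 8
= 57 time units


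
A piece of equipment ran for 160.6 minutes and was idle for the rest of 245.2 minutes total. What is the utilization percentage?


Utilization = busy / total × 100
= 160.6 / 245.2 × 100
= 65.5%


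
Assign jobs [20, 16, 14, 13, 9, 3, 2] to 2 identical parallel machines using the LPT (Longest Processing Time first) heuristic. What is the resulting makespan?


Jobs (LPT sorted): [20, 16, 14, 13, 9, 3, 2]
Machines: 2
  J=20 → Machine 1 (load: 0+20=20)
  J=16 → Machine 2 (load: 0+16=16)
  J=14 → Machine 2 (load: 16+14=30)
  J=13 → Machine 1 (load: 20+13=33)
  J=9 → Machine 2 (load: 30+9=39)
  J=3 → Machine 1 (load: 33+3=36)
  J=2 → Machine 1 (load: 36+2=38)
Machine loads: [38, 39]
Makespan = max = 39 time units


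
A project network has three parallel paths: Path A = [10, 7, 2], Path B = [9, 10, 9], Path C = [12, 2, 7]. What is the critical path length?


Path A: 10 + 7 + 2 = 19
Path B: 9 + 10 + 9 = 28
Path C: 12 + 2 + 7 = 21
Critical path = longest = max(19, 28, 21)
= 28 (Path B)


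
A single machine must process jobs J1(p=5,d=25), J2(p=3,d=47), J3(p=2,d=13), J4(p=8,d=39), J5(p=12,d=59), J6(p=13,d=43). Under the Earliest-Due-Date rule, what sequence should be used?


EDD: sort by earliest due date
  J3: d=13, p=2
  J1: d=25, p=5
  J4: d=39, p=8
  J6: d=43, p=13
  J2: d=47, p=3
  J5: d=59, p=12
Order: J3 → J1 → J4 → J6 → J2 → J5


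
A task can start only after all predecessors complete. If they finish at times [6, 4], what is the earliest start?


ES = max of all predecessor completion times
Predecessors: [6, 4]
ES = max(6, 4)
= 6


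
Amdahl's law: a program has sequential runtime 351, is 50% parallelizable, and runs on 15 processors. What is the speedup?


Amdahl's law: T_p = T × ((1-p) + p/N)
= 351 × ((1-0.5) + 0.5/15)
= 351 × (0.50 + 0.0333)
= 351 × 0.5333
= 187.20
Speedup = 351/187.20
= 1.88×


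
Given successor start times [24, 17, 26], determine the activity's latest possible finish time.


LF = min of all successor start times
Successors start at: [24, 17, 26]
LF = min(24, 17, 26)
= 17


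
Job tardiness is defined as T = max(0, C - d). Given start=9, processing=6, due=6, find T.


Completion = start + processing = 9 + 6 = 15
Tardiness = max(0, C - d) = max(0, 15 - 6)
= max(0, 9)
= 9


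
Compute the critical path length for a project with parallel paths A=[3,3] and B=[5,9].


Path A: 3 + 3 = 6
Path B: 5 + 9 = 14
Critical path = longest = max(6, 14)
= 14 (Path B)


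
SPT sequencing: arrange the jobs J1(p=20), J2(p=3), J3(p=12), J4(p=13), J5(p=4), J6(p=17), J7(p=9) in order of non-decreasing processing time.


SPT: sort by shortest processing time
  J2: p=3
  J5: p=4
  J7: p=9
  J3: p=12
  J4: p=13
  J6: p=17
  J1: p=20
Order: J2 → J5 → J7 → J3 → J4 → J6 → J1


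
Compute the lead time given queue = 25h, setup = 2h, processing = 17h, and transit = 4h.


Lead time = queue + setup + processing + transit
= 25 + 2 + 17 + 4
= 48 hours


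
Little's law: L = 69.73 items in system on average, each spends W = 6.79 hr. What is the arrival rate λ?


Little's law: L = λW → λ = L / W
= 69.73 / 6.79
= 10.27 per hour


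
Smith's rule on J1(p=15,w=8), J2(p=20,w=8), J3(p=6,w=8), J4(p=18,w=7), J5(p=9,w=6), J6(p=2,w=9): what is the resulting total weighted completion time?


WSPT order (by p/w): J6 → J3 → J5 → J1 → J2 → J4
  J6: C=2, w·C=9×2=18
  J3: C=8, w·C=8×8=64
  J5: C=17, w·C=6×17=102
  J1: C=32, w·C=8×32=256
  J2: C=52, w·C=8×52=416
  J4: C=70, w·C=7×70=490
Σ w·C = 1346
= 1346


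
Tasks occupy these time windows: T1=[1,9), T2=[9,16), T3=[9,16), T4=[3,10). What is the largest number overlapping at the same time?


Check each time point for overlaps:
  t=9: 3 tasks active (T2, T3, T4)
Max concurrent = 3


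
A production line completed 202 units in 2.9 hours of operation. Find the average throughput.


Throughput = units / time
= 202 / 2.9
= 69.7 units/hour


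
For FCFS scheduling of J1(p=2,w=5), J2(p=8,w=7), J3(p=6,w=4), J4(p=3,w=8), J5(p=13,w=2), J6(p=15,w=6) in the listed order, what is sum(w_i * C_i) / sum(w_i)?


Completion times:
  J1: C=2, w×C=5×2=10
  J2: C=10, w×C=7×10=70
  J3: C=16, w×C=4×16=64
  J4: C=19, w×C=8×19=152
  J5: C=32, w×C=2×32=64
  J6: C=47, w×C=6×47=282
Sum w×C = 642
Sum w = 32
Weighted avg = 642/32
= 20.06


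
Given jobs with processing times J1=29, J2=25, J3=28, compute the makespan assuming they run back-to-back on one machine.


Sequential makespan: sum all processing times
= 29 + 25 + 28
= 82 time units


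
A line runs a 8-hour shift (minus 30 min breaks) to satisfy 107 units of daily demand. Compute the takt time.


Available = 8×60 - 30 = 450 min
Takt time = 450 / 107
= 4.21 min/unit


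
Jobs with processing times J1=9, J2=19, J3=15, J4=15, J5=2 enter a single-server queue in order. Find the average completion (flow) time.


Completion times:
  J1: completes at 9
  J2: completes at 28
  J3: completes at 43
  J4: completes at 58
  J5: completes at 60
Sum = 198
Average = 198/5
= 39.60


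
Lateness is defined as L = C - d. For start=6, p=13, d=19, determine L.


Completion = 6 + 13 = 19
Lateness = C - d = 19 - 19
= 0


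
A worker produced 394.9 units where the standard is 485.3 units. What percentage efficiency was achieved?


Efficiency = (actual / standard) × 100
= (394.9 / 485.3) × 100
= 81.4%


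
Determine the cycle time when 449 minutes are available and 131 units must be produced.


Cycle time = available time / demand
= 449 / 131
= 3.43 min/unit


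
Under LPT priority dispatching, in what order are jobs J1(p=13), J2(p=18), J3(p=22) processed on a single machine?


LPT: sort by longest processing time first
  J3: p=22
  J2: p=18
  J1: p=13
Order: J3 → J2 → J1


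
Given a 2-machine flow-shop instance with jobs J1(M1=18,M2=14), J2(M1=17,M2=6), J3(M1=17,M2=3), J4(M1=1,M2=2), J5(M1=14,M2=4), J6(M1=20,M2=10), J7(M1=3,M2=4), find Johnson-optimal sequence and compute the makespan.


Johnson's rule:
Group 1 (M1≤M2, sort by M1): ['J4', 'J7']
Group 2 (M1>M2, sort desc M2): ['J1', 'J6', 'J2', 'J5', 'J3']
Sequence: J4 → J7 → J1 → J6 → J2 → J5 → J3
Makespan calculation:
  J4: M1 done=1, M2 done=3
  J7: M1 done=4, M2 done=8
  J1: M1 done=22, M2 done=36
  J6: M1 done=42, M2 done=52
  J2: M1 done=59, M2 done=65
  J5: M1 done=73, M2 done=77
  J3: M1 done=90, M2 done=93
= Sequence: J4 → J7 → J1 → J6 → J2 → J5 → J3, Makespan: 93


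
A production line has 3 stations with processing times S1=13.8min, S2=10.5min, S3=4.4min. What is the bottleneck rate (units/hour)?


Bottleneck = longest station time
Station times: [13.8, 10.5, 4.4]
Max = 13.8 min
Rate = 60 / 13.8
= 4.35 units/hour (bottleneck: 13.8min)


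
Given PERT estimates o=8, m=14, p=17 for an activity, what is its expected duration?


te = (o + 4m + p) / 6
= (8 + 4×14 + 17) / 6
= (8 + 56 + 17) / 6
= 81 / 6
= 13.50


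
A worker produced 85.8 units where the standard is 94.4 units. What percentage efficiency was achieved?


Efficiency = (actual / standard) × 100
= (85.8 / 94.4) × 100
= 90.9%


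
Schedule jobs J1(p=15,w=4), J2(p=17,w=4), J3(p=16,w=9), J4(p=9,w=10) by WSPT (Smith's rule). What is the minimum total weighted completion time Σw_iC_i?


WSPT order (by p/w): J4 → J3 → J1 → J2
  J4: C=9, w·C=10×9=90
  J3: C=25, w·C=9×25=225
  J1: C=40, w·C=4×40=160
  J2: C=57, w·C=4×57=228
Σ w·C = 703
= 703


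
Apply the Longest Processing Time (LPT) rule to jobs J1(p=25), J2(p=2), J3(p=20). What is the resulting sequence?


LPT: sort by longest processing time first
  J1: p=25
  J3: p=20
  J2: p=2
Order: J1 → J3 → J2


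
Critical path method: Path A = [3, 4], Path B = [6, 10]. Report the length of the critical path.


Path A: 3 + 4 = 7
Path B: 6 + 10 = 16
Critical path = longest = max(7, 16)
= 16 (Path B)


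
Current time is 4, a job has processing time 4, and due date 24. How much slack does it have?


Slack = due - current_time - processing
= 24 - 4 - 4
= 16


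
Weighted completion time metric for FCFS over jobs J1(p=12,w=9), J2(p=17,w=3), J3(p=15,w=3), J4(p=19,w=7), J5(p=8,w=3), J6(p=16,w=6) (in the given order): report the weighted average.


Completion times:
  J1: C=12, w×C=9×12=108
  J2: C=29, w×C=3×29=87
  J3: C=44, w×C=3×44=132
  J4: C=63, w×C=7×63=441
  J5: C=71, w×C=3×71=213
  J6: C=87, w×C=6×87=522
Sum w×C = 1503
Sum w = 31
Weighted avg = 1503/31
= 48.48


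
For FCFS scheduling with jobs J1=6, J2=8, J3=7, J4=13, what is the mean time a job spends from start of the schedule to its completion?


Completion times:
  J1: completes at 6
  J2: completes at 14
  J3: completes at 21
  J4: completes at 34
Sum = 75
Average = 75/4
= 18.75


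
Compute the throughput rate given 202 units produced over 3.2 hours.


Throughput = units / time
= 202 / 3.2
= 63.1 units/hour


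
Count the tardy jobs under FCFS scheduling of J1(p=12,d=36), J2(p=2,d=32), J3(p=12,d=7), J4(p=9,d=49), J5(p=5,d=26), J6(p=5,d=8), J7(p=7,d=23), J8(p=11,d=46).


Completion vs due date:
  J1: C=12, d=36 → on time
  J2: C=14, d=32 → on time
  J3: C=26, d=7 → TARDY
  J4: C=35, d=49 → on time
  J5: C=40, d=26 → TARDY
  J6: C=45, d=8 → TARDY
  J7: C=52, d=23 → TARDY
  J8: C=63, d=46 → TARDY
Tardy jobs: J3, J5, J6, J7, J8
Count = 5


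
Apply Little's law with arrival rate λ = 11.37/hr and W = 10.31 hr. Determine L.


Little's law: L = λ × W
= 11.37 × 10.31
= 117.22


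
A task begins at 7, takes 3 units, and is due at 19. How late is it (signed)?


Completion = 7 + 3 = 10
Lateness = C - d = 10 - 19
= -9


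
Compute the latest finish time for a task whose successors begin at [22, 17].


LF = min of all successor start times
Successors start at: [22, 17]
LF = min(22, 17)
= 17


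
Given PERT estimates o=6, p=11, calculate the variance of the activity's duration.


σ² = ((p - o) / 6)² = (p - o)² / 36
= (11 - 6)² / 36
= 5² / 36
= 25 / 36
= 0.6944


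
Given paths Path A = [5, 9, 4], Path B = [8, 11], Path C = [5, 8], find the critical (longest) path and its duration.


Path A: 5 + 9 + 4 = 18
Path B: 8 + 11 = 19
Path C: 5 + 8 = 13
Critical path = longest = max(18, 19, 13)
= 19 (Path B)


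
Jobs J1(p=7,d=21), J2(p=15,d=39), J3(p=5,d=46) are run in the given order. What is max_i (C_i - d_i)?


Lateness per job (L = C - d):
  J1: C=7, d=21, L=-14
  J2: C=22, d=39, L=-17
  J3: C=27, d=46, L=-19
Lmax = max(-14, -17, -19)
= -14


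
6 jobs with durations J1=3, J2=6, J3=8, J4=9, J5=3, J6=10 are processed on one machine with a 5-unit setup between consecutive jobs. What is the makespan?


Makespan = Σ processing + (n-1) × setup
= (3 + 6 + 8 + 9 + 3 + 10) + (6-1)×5
= 39 + 25
= 64 time units


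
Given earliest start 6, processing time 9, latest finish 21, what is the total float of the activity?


EF = ES + duration = 6 + 9 = 15
LS = LF - duration = 21 - 9 = 12
Total Float = LF - EF = 21 - 15
(or LS - ES = 12 - 6)
= 6


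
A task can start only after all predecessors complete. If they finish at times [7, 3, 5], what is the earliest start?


ES = max of all predecessor completion times
Predecessors: [7, 3, 5]
ES = max(7, 3, 5)
= 7


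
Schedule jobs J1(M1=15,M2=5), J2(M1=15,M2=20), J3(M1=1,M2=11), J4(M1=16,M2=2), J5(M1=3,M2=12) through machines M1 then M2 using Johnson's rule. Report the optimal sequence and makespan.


Johnson's rule:
Group 1 (M1≤M2, sort by M1): ['J3', 'J5', 'J2']
Group 2 (M1>M2, sort desc M2): ['J1', 'J4']
Sequence: J3 → J5 → J2 → J1 → J4
Makespan calculation:
  J3: M1 done=1, M2 done=12
  J5: M1 done=4, M2 done=24
  J2: M1 done=19, M2 done=44
  J1: M1 done=34, M2 done=49
  J4: M1 done=50, M2 done=52
= Sequence: J3 → J5 → J2 → J1 → J4, Makespan: 52


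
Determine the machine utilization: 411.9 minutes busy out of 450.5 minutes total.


Utilization = busy / total × 100
= 411.9 / 450.5 × 100
= 91.4%


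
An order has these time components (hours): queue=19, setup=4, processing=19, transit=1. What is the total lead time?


Lead time = queue + setup + processing + transit
= 19 + 4 + 19 + 1
= 43 hours


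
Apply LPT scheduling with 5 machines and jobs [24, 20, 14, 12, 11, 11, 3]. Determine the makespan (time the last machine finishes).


Jobs (LPT sorted): [24, 20, 14, 12, 11, 11, 3]
Machines: 5
  J=24 → Machine 1 (load: 0+24=24)
  J=20 → Machine 2 (load: 0+20=20)
  J=14 → Machine 3 (load: 0+14=14)
  J=12 → Machine 4 (load: 0+12=12)
  J=11 → Machine 5 (load: 0+11=11)
  J=11 → Machine 5 (load: 11+11=22)
  J=3 → Machine 4 (load: 12+3=15)
Machine loads: [24, 20, 14, 15, 22]
Makespan = max = 24 time units


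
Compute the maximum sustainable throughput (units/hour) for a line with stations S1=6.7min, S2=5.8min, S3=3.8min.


Bottleneck = longest station time
Station times: [6.7, 5.8, 3.8]
Max = 6.7 min
Rate = 60 / 6.7
= 8.96 units/hour (bottleneck: 6.7min)


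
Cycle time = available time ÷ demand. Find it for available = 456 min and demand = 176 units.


Cycle time = available time / demand
= 456 / 176
= 2.59 min/unit


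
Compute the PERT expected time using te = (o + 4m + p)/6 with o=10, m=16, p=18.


te = (o + 4m + p) / 6
= (10 + 4×16 + 18) / 6
= (10 + 64 + 18) / 6
= 92 / 6
= 15.33


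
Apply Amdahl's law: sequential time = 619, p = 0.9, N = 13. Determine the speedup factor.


Amdahl's law: T_p = T × ((1-p) + p/N)
= 619 × ((1-0.9) + 0.9/13)
= 619 × (0.10 + 0.0692)
= 619 × 0.1692
= 104.75
Speedup = 619/104.75
= 5.91×


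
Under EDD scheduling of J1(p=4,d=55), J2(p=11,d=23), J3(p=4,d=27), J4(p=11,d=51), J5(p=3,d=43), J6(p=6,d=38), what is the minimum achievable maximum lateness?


EDD order: J2 → J3 → J6 → J5 → J4 → J1
Completion and lateness:
  J2: C=11, d=23, L=11-23=-12
  J3: C=15, d=27, L=15-27=-12
  J6: C=21, d=38, L=21-38=-17
  J5: C=24, d=43, L=24-43=-19
  J4: C=35, d=51, L=35-51=-16
  J1: C=39, d=55, L=39-55=-16
Lmax = max(-12, -12, -17, -19, -16, -16)
= -12


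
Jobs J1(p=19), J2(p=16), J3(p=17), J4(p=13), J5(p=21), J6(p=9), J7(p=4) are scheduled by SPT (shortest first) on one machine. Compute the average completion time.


SPT order: J7 → J6 → J4 → J2 → J3 → J1 → J5
Completion times:
  J7: C=4
  J6: C=13
  J4: C=26
  J2: C=42
  J3: C=59
  J1: C=78
  J5: C=99
Sum = 321, n = 7
Mean flow = 321/7
= 45.86


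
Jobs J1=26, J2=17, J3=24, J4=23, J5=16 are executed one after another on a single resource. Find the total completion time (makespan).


Sequential makespan: sum all processing times
= 26 + 17 + 24 + 23 + 16
= 106 time units


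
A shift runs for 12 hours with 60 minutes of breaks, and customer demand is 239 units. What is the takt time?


Available = 12×60 - 60 = 660 min
Takt time = 660 / 239
= 2.76 min/unit


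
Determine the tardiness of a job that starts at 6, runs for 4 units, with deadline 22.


Completion = start + processing = 6 + 4 = 10
Tardiness = max(0, C - d) = max(0, 10 - 22)
= max(0, -12)
= 0


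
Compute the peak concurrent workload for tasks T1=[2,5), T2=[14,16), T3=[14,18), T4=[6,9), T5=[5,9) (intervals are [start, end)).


Check each time point for overlaps:
  t=6: 2 tasks active (T4, T5)
Max concurrent = 2


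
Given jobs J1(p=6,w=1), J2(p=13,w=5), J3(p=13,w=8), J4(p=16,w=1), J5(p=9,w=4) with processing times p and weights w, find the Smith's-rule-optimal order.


WSPT (Smith's rule): sort by p/w ascending
  J3: p/w = 13/8 = 1.625
  J5: p/w = 9/4 = 2.250
  J2: p/w = 13/5 = 2.600
  J1: p/w = 6/1 = 6.000
  J4: p/w = 16/1 = 16.000
Order: J3 → J5 → J2 → J1 → J4


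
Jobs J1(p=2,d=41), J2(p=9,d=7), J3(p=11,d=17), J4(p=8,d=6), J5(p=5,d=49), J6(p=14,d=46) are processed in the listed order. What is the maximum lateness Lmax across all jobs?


Lateness per job (L = C - d):
  J1: C=2, d=41, L=-39
  J2: C=11, d=7, L=4
  J3: C=22, d=17, L=5
  J4: C=30, d=6, L=24
  J5: C=35, d=49, L=-14
  J6: C=49, d=46, L=3
Lmax = max(-39, 4, 5, 24, -14, 3)
= 24


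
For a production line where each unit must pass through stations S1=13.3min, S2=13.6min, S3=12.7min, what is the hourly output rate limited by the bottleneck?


Bottleneck = longest station time
Station times: [13.3, 13.6, 12.7]
Max = 13.6 min
Rate = 60 / 13.6
= 4.41 units/hour (bottleneck: 13.6min)


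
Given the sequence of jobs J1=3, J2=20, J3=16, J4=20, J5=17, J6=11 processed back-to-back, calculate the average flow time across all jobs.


Completion times:
  J1: completes at 3
  J2: completes at 23
  J3: completes at 39
  J4: completes at 59
  J5: completes at 76
  J6: completes at 87
Sum = 287
Average = 287/6
= 47.83


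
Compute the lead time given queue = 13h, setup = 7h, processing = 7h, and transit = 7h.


Lead time = queue + setup + processing + transit
= 13 + 7 + 7 + 7
= 34 hours


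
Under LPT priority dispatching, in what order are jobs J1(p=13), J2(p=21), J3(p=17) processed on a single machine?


LPT: sort by longest processing time first
  J2: p=21
  J3: p=17
  J1: p=13
Order: J2 → J3 → J1


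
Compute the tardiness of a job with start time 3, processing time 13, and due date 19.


Completion = start + processing = 3 + 13 = 16
Tardiness = max(0, C - d) = max(0, 16 - 19)
= max(0, -3)
= 0


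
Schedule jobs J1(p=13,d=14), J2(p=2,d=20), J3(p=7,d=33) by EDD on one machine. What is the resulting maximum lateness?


EDD order: J1 → J2 → J3
Completion and lateness:
  J1: C=13, d=14, L=13-14=-1
  J2: C=15, d=20, L=15-20=-5
  J3: C=22, d=33, L=22-33=-11
Lmax = max(-1, -5, -11)
= -1


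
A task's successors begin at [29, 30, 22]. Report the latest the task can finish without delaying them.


LF = min of all successor start times
Successors start at: [29, 30, 22]
LF = min(29, 30, 22)
= 22


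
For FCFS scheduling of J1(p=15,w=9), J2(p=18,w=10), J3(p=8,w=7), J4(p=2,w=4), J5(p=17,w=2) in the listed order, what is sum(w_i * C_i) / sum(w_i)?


Completion times:
  J1: C=15, w×C=9×15=135
  J2: C=33, w×C=10×33=330
  J3: C=41, w×C=7×41=287
  J4: C=43, w×C=4×43=172
  J5: C=60, w×C=2×60=120
Sum w×C = 1044
Sum w = 32
Weighted avg = 1044/32
= 32.62


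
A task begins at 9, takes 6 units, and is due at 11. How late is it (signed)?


Completion = 9 + 6 = 15
Lateness = C - d = 15 - 11
= 4


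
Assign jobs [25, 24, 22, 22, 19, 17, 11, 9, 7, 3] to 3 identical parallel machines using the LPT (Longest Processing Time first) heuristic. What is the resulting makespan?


Jobs (LPT sorted): [25, 24, 22, 22, 19, 17, 11, 9, 7, 3]
Machines: 3
  J=25 → Machine 1 (load: 0+25=25)
  J=24 → Machine 2 (load: 0+24=24)
  J=22 → Machine 3 (load: 0+22=22)
  J=22 → Machine 3 (load: 22+22=44)
  J=19 → Machine 2 (load: 24+19=43)
  J=17 → Machine 1 (load: 25+17=42)
  J=11 → Machine 1 (load: 42+11=53)
  J=9 → Machine 2 (load: 43+9=52)
  J=7 → Machine 3 (load: 44+7=51)
  J=3 → Machine 3 (load: 51+3=54)
Machine loads: [53, 52, 54]
Makespan = max = 54 time units


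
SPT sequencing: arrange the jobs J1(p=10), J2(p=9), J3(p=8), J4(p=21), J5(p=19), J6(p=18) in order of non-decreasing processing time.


SPT: sort by shortest processing time
  J3: p=8
  J2: p=9
  J1: p=10
  J6: p=18
  J5: p=19
  J4: p=21
Order: J3 → J2 → J1 → J6 → J5 → J4


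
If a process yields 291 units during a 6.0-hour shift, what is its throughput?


Throughput = units / time
= 291 / 6.0
= 48.5 units/hour


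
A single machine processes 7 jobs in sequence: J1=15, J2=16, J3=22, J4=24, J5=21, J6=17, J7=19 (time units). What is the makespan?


Sequential makespan: sum all processing times
= 15 + 16 + 22 + 24 + 21 + 17 + 19
= 134 time units


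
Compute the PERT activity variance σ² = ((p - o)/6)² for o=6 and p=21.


σ² = ((p - o) / 6)² = (p - o)² / 36
= (21 - 6)² / 36
= 15² / 36
= 225 / 36
= 6.2500


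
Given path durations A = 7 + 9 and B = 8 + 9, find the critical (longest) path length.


Path A: 7 + 9 = 16
Path B: 8 + 9 = 17
Critical path = longest = max(16, 17)
= 17 (Path B)


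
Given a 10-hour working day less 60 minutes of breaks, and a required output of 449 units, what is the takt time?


Available = 10×60 - 60 = 540 min
Takt time = 540 / 449
= 1.20 min/unit


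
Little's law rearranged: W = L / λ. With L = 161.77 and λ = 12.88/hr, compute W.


Little's law: L = λW → W = L / λ
= 161.77 / 12.88
= 12.56 hours


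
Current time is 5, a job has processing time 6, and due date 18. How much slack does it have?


Slack = due - current_time - processing
= 18 - 5 - 6
= 7


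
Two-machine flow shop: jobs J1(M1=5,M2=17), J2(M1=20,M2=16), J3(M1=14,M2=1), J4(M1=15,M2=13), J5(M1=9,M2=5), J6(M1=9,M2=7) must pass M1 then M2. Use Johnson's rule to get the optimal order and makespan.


Johnson's rule:
Group 1 (M1≤M2, sort by M1): ['J1']
Group 2 (M1>M2, sort desc M2): ['J2', 'J4', 'J6', 'J5', 'J3']
Sequence: J1 → J2 → J4 → J6 → J5 → J3
Makespan calculation:
  J1: M1 done=5, M2 done=22
  J2: M1 done=25, M2 done=41
  J4: M1 done=40, M2 done=54
  J6: M1 done=49, M2 done=61
  J5: M1 done=58, M2 done=66
  J3: M1 done=72, M2 done=73
= Sequence: J1 → J2 → J4 → J6 → J5 → J3, Makespan: 73


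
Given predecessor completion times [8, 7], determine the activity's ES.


ES = max of all predecessor completion times
Predecessors: [8, 7]
ES = max(8, 7)
= 8


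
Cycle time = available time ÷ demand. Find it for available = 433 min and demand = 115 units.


Cycle time = available time / demand
= 433 / 115
= 3.77 min/unit


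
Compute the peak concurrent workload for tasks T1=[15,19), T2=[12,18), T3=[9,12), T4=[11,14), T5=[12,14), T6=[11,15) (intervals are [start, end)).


Check each time point for overlaps:
  t=12: 4 tasks active (T2, T4, T5, T6)
Max concurrent = 4


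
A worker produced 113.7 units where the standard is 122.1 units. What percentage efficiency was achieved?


Efficiency = (actual / standard) × 100
= (113.7 / 122.1) × 100
= 93.1%


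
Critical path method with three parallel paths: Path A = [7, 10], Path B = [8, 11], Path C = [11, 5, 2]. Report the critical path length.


Path A: 7 + 10 = 17
Path B: 8 + 11 = 19
Path C: 11 + 5 + 2 = 18
Critical path = longest = max(17, 19, 18)
= 19 (Path B)


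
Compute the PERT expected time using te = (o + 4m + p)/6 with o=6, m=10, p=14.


te = (o + 4m + p) / 6
= (6 + 4×10 + 14) / 6
= (6 + 40 + 14) / 6
= 60 / 6
= 10.00


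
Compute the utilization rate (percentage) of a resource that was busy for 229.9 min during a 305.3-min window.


Utilization = busy / total × 100
= 229.9 / 305.3 × 100
= 75.3%


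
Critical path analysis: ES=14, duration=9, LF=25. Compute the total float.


EF = ES + duration = 14 + 9 = 23
LS = LF - duration = 25 - 9 = 16
Total Float = LF - EF = 25 - 23
(or LS - ES = 16 - 14)
= 2


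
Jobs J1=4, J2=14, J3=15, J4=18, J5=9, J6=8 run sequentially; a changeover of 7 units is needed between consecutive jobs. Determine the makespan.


Makespan = Σ processing + (n-1) × setup
= (4 + 14 + 15 + 18 + 9 + 8) + (6-1)×7
= 68 + 35
= 103 time units


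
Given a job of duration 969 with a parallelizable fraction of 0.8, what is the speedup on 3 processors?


Amdahl's law: T_p = T × ((1-p) + p/N)
= 969 × ((1-0.8) + 0.8/3)
= 969 × (0.20 + 0.2667)
= 969 × 0.4667
= 452.20
Speedup = 969/452.20
= 2.14×


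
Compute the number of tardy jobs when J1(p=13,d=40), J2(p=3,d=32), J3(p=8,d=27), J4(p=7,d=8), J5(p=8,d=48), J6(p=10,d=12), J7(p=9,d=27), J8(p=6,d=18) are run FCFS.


Completion vs due date:
  J1: C=13, d=40 → on time
  J2: C=16, d=32 → on time
  J3: C=24, d=27 → on time
  J4: C=31, d=8 → TARDY
  J5: C=39, d=48 → on time
  J6: C=49, d=12 → TARDY
  J7: C=58, d=27 → TARDY
  J8: C=64, d=18 → TARDY
Tardy jobs: J4, J6, J7, J8
Count = 4


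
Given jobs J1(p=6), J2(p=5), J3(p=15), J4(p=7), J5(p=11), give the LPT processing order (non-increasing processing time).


LPT: sort by longest processing time first
  J3: p=15
  J5: p=11
  J4: p=7
  J1: p=6
  J2: p=5
Order: J3 → J5 → J4 → J1 → J2


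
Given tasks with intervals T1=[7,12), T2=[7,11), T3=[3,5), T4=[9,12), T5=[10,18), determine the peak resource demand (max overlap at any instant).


Check each time point for overlaps:
  t=10: 4 tasks active (T1, T2, T4, T5)
Max concurrent = 4


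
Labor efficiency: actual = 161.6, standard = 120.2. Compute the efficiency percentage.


Efficiency = (actual / standard) × 100
= (161.6 / 120.2) × 100
= 134.4%


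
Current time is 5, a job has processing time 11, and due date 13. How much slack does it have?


Slack = due - current_time - processing
= 13 - 5 - 11
= -3


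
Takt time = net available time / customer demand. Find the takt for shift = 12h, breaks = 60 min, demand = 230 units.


Available = 12×60 - 60 = 660 min
Takt time = 660 / 230
= 2.87 min/unit


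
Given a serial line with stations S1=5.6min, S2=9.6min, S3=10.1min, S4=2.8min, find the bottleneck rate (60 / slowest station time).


Bottleneck = longest station time
Station times: [5.6, 9.6, 10.1, 2.8]
Max = 10.1 min
Rate = 60 / 10.1
= 5.94 units/hour (bottleneck: 10.1min)


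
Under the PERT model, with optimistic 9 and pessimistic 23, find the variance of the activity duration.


σ² = ((p - o) / 6)² = (p - o)² / 36
= (23 - 9)² / 36
= 14² / 36
= 196 / 36
= 5.4444


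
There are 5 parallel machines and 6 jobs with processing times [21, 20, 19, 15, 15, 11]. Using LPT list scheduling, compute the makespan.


Jobs (LPT sorted): [21, 20, 19, 15, 15, 11]
Machines: 5
  J=21 → Machine 1 (load: 0+21=21)
  J=20 → Machine 2 (load: 0+20=20)
  J=19 → Machine 3 (load: 0+19=19)
  J=15 → Machine 4 (load: 0+15=15)
  J=15 → Machine 5 (load: 0+15=15)
  J=11 → Machine 4 (load: 15+11=26)
Machine loads: [21, 20, 19, 26, 15]
Makespan = max = 26 time units


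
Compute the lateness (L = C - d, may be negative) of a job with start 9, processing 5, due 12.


Completion = 9 + 5 = 14
Lateness = C - d = 14 - 12
= 2


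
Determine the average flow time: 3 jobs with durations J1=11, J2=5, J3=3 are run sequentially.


Completion times:
  J1: completes at 11
  J2: completes at 16
  J3: completes at 19
Sum = 46
Average = 46/3
= 15.33


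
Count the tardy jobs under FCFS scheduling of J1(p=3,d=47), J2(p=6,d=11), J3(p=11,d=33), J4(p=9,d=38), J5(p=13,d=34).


Completion vs due date:
  J1: C=3, d=47 → on time
  J2: C=9, d=11 → on time
  J3: C=20, d=33 → on time
  J4: C=29, d=38 → on time
  J5: C=42, d=34 → TARDY
Tardy jobs: J5
Count = 1


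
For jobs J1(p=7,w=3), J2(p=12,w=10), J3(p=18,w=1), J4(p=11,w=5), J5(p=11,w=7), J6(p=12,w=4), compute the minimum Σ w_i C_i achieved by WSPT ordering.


WSPT order (by p/w): J2 → J5 → J4 → J1 → J6 → J3
  J2: C=12, w·C=10×12=120
  J5: C=23, w·C=7×23=161
  J4: C=34, w·C=5×34=170
  J1: C=41, w·C=3×41=123
  J6: C=53, w·C=4×53=212
  J3: C=71, w·C=1×71=71
Σ w·C = 857
= 857


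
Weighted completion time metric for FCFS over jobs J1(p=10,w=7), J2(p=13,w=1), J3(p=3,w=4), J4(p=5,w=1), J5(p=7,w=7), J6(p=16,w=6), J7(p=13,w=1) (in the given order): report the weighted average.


Completion times:
  J1: C=10, w×C=7×10=70
  J2: C=23, w×C=1×23=23
  J3: C=26, w×C=4×26=104
  J4: C=31, w×C=1×31=31
  J5: C=38, w×C=7×38=266
  J6: C=54, w×C=6×54=324
  J7: C=67, w×C=1×67=67
Sum w×C = 885
Sum w = 27
Weighted avg = 885/27
= 32.78


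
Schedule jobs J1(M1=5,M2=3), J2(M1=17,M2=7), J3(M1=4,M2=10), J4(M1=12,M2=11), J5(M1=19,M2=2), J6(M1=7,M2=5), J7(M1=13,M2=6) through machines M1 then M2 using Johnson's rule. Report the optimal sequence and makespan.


Johnson's rule:
Group 1 (M1≤M2, sort by M1): ['J3']
Group 2 (M1>M2, sort desc M2): ['J4', 'J2', 'J7', 'J6', 'J1', 'J5']
Sequence: J3 → J4 → J2 → J7 → J6 → J1 → J5
Makespan calculation:
  J3: M1 done=4, M2 done=14
  J4: M1 done=16, M2 done=27
  J2: M1 done=33, M2 done=40
  J7: M1 done=46, M2 done=52
  J6: M1 done=53, M2 done=58
  J1: M1 done=58, M2 done=61
  J5: M1 done=77, M2 done=79
= Sequence: J3 → J4 → J2 → J7 → J6 → J1 → J5, Makespan: 79


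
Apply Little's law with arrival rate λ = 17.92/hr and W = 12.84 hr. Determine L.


Little's law: L = λ × W
= 17.92 × 12.84
= 230.09


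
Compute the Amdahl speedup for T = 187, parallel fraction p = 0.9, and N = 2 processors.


Amdahl's law: T_p = T × ((1-p) + p/N)
= 187 × ((1-0.9) + 0.9/2)
= 187 × (0.10 + 0.4500)
= 187 × 0.5500
= 102.85
Speedup = 187/102.85
= 1.82×


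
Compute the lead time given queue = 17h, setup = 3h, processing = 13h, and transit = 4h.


Lead time = queue + setup + processing + transit
= 17 + 3 + 13 + 4
= 37 hours


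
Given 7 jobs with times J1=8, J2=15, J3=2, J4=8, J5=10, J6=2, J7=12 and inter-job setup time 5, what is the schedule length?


Makespan = Σ processing + (n-1) × setup
= (8 + 15 + 2 + 8 + 10 + 2 + 12) + (7-1)×5
= 57 + 30
= 87 time units


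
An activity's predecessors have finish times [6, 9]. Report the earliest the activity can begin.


ES = max of all predecessor completion times
Predecessors: [6, 9]
ES = max(6, 9)
= 9


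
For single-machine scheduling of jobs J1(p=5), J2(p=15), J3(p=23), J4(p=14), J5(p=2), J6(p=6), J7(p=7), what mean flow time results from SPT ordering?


SPT order: J5 → J1 → J6 → J7 → J4 → J2 → J3
Completion times:
  J5: C=2
  J1: C=7
  J6: C=13
  J7: C=20
  J4: C=34
  J2: C=49
  J3: C=72
Sum = 197, n = 7
Mean flow = 197/7
= 28.14


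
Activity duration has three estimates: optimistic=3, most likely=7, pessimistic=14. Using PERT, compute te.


te = (o + 4m + p) / 6
= (3 + 4×7 + 14) / 6
= (3 + 28 + 14) / 6
= 45 / 6
= 7.50


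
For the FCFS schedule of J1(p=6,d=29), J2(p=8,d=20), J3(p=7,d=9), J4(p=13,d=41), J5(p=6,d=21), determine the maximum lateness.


Lateness per job (L = C - d):
  J1: C=6, d=29, L=-23
  J2: C=14, d=20, L=-6
  J3: C=21, d=9, L=12
  J4: C=34, d=41, L=-7
  J5: C=40, d=21, L=19
Lmax = max(-23, -6, 12, -7, 19)
= 19


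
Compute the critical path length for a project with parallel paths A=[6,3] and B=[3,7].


Path A: 6 + 3 = 9
Path B: 3 + 7 = 10
Critical path = longest = max(9, 10)
= 10 (Path B)


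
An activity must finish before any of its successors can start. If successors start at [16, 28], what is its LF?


LF = min of all successor start times
Successors start at: [16, 28]
LF = min(16, 28)
= 16


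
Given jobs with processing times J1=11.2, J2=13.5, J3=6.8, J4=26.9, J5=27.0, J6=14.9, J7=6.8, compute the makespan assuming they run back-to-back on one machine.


Sequential makespan: sum all processing times
= 11.2 + 13.5 + 6.8 + 26.9 + 27.0 + 14.9 + 6.8
= 107.1 time units


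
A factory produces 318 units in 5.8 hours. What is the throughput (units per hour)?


Throughput = units / time
= 318 / 5.8
= 54.8 units/hour


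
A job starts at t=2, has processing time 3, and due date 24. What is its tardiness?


Completion = start + processing = 2 + 3 = 5
Tardiness = max(0, C - d) = max(0, 5 - 24)
= max(0, -19)
= 0


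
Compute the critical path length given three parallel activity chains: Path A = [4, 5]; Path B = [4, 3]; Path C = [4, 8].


Path A: 4 + 5 = 9
Path B: 4 + 3 = 7
Path C: 4 + 8 = 12
Critical path = longest = max(9, 7, 12)
= 12 (Path C)


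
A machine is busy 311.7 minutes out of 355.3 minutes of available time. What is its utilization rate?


Utilization = busy / total × 100
= 311.7 / 355.3 × 100
= 87.7%


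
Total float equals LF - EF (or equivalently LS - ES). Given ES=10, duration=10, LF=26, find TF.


EF = ES + duration = 10 + 10 = 20
LS = LF - duration = 26 - 10 = 16
Total Float = LF - EF = 26 - 20
(or LS - ES = 16 - 10)
= 6


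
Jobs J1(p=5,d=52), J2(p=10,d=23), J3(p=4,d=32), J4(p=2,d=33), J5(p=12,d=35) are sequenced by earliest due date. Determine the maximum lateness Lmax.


EDD order: J2 → J3 → J4 → J5 → J1
Completion and lateness:
  J2: C=10, d=23, L=10-23=-13
  J3: C=14, d=32, L=14-32=-18
  J4: C=16, d=33, L=16-33=-17
  J5: C=28, d=35, L=28-35=-7
  J1: C=33, d=52, L=33-52=-19
Lmax = max(-13, -18, -17, -7, -19)
= -7


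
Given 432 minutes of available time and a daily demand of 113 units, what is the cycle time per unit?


Cycle time = available time / demand
= 432 / 113
= 3.82 min/unit


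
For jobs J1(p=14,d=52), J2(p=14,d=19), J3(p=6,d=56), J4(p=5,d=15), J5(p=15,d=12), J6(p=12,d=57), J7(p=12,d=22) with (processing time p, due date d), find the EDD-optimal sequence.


EDD: sort by earliest due date
  J5: d=12, p=15
  J4: d=15, p=5
  J2: d=19, p=14
  J7: d=22, p=12
  J1: d=52, p=14
  J3: d=56, p=6
  J6: d=57, p=12
Order: J5 → J4 → J2 → J7 → J1 → J3 → J6


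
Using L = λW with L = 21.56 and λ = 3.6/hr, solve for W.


Little's law: L = λW → W = L / λ
= 21.56 / 3.6
= 5.99 hours


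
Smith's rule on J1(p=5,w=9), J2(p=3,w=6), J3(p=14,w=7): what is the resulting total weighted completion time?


WSPT order (by p/w): J2 → J1 → J3
  J2: C=3, w·C=6×3=18
  J1: C=8, w·C=9×8=72
  J3: C=22, w·C=7×22=154
Σ w·C = 244
= 244


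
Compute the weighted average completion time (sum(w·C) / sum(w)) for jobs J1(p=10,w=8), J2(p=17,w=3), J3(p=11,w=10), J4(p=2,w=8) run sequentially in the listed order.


Completion times:
  J1: C=10, w×C=8×10=80
  J2: C=27, w×C=3×27=81
  J3: C=38, w×C=10×38=380
  J4: C=40, w×C=8×40=320
Sum w×C = 861
Sum w = 29
Weighted avg = 861/29
= 29.69


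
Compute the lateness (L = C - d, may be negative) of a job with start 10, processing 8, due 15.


Completion = 10 + 8 = 18
Lateness = C - d = 18 - 15
= 3


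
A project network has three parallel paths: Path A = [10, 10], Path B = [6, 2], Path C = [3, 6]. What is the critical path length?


Path A: 10 + 10 = 20
Path B: 6 + 2 = 8
Path C: 3 + 6 = 9
Critical path = longest = max(20, 8, 9)
= 20 (Path A)


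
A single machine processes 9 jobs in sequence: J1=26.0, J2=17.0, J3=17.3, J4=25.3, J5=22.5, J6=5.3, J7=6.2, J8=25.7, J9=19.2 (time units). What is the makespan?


Sequential makespan: sum all processing times
= 26.0 + 17.0 + 17.3 + 25.3 + 22.5 + 5.3 + 6.2 + 25.7 + 19.2
= 164.5 time units


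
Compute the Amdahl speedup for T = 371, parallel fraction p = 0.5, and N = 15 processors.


Amdahl's law: T_p = T × ((1-p) + p/N)
= 371 × ((1-0.5) + 0.5/15)
= 371 × (0.50 + 0.0333)
= 371 × 0.5333
= 197.87
Speedup = 371/197.87
= 1.88×


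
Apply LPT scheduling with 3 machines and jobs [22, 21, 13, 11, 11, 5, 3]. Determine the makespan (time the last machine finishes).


Jobs (LPT sorted): [22, 21, 13, 11, 11, 5, 3]
Machines: 3
  J=22 → Machine 1 (load: 0+22=22)
  J=21 → Machine 2 (load: 0+21=21)
  J=13 → Machine 3 (load: 0+13=13)
  J=11 → Machine 3 (load: 13+11=24)
  J=11 → Machine 2 (load: 21+11=32)
  J=5 → Machine 1 (load: 22+5=27)
  J=3 → Machine 3 (load: 24+3=27)
Machine loads: [27, 32, 27]
Makespan = max = 32 time units


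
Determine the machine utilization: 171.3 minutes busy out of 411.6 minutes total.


Utilization = busy / total × 100
= 171.3 / 411.6 × 100
= 41.6%


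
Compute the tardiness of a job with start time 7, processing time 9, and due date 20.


Completion = start + processing = 7 + 9 = 16
Tardiness = max(0, C - d) = max(0, 16 - 20)
= max(0, -4)
= 0


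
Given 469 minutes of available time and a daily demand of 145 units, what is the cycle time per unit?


Cycle time = available time / demand
= 469 / 145
= 3.23 min/unit


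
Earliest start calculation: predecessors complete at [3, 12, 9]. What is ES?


ES = max of all predecessor completion times
Predecessors: [3, 12, 9]
ES = max(3, 12, 9)
= 12


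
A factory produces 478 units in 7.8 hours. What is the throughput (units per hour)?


Throughput = units / time
= 478 / 7.8
= 61.3 units/hour


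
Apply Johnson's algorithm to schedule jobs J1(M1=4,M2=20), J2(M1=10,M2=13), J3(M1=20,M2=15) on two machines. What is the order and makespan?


Johnson's rule:
Group 1 (M1≤M2, sort by M1): ['J1', 'J2']
Group 2 (M1>M2, sort desc M2): ['J3']
Sequence: J1 → J2 → J3
Makespan calculation:
  J1: M1 done=4, M2 done=24
  J2: M1 done=14, M2 done=37
  J3: M1 done=34, M2 done=52
= Sequence: J1 → J2 → J3, Makespan: 52


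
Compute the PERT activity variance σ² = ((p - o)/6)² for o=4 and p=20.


σ² = ((p - o) / 6)² = (p - o)² / 36
= (20 - 4)² / 36
= 16² / 36
= 256 / 36
= 7.1111
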